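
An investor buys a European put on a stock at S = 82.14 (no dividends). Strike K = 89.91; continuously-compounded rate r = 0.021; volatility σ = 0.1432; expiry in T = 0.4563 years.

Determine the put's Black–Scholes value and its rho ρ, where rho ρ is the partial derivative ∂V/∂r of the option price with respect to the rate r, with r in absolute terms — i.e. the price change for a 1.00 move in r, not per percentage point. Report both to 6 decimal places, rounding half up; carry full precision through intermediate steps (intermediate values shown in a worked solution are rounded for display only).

σ√T = 0.1432·√0.4563 = 0.096732
d₁ = (ln(S/K) + (r+σ²/2)T) / (σ√T) = (ln(82.14/89.91) + (0.021+0.1432²/2)·0.4563) / 0.096732 = (-0.090384 + 0.014261) / 0.096732 = -0.786954
d₂ = d₁ − σ√T = -0.786954 − 0.096732 = -0.883685
e^{−rT} = e^{−0.021·0.4563} = 0.990463
N(−d₁) = 0.784345,  N(−d₂) = 0.811567
Put price V = K·e^{−rT}·N(−d₂) − S·N(−d₁) = 72.272120 − 64.426139 = 7.845981
ρ = −K·T·e^{−rT}·N(−d₂) = -32.977768

price = 7.845981
ρ = -32.977768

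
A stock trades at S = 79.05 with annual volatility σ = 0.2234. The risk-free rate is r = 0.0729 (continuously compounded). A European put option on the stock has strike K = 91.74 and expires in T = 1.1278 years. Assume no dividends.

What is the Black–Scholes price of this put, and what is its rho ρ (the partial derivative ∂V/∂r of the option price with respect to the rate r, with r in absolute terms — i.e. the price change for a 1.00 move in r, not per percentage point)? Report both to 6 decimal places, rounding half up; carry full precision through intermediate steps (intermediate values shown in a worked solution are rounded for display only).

σ√T = 0.2234·√1.1278 = 0.237246
d₁ = (ln(S/K) + (r+σ²/2)T) / (σ√T) = (ln(79.05/91.74) + (0.0729+0.2234²/2)·1.1278) / 0.237246 = (-0.148878 + 0.110359) / 0.237246 = -0.162356
d₂ = d₁ − σ√T = -0.162356 − 0.237246 = -0.399603
e^{−rT} = e^{−0.0729·1.1278} = 0.921072
N(−d₁) = 0.564487,  N(−d₂) = 0.655275
Put price V = K·e^{−rT}·N(−d₂) − S·N(−d₁) = 55.370233 − 44.622729 = 10.747505
ρ = −K·T·e^{−rT}·N(−d₂) = -62.446549

price = 10.747505
ρ = -62.446549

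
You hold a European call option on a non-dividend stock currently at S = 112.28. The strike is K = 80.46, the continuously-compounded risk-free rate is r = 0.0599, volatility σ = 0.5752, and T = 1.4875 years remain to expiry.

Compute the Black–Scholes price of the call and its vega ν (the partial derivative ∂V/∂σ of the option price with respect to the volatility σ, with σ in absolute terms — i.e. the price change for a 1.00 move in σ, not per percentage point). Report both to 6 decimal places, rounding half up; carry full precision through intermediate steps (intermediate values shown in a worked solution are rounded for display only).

price = 49.052100
ν = 34.698771

σ√T = 0.5752·√1.4875 = 0.701532
d₁ = (ln(S/K) + (r+σ²/2)T) / (σ√T) = (ln(112.28/80.46) + (0.0599+0.5752²/2)·1.4875) / 0.701532 = (0.333236 + 0.335175) / 0.701532 = 0.952787
d₂ = d₁ − σ√T = 0.952787 − 0.701532 = 0.251255
e^{−rT} = e^{−0.0599·1.4875} = 0.914753
N(d₁) = 0.829651,  N(d₂) = 0.599192
Call price V = S·N(d₁) − K·e^{−rT}·N(d₂) = 93.153210 − 44.101109 = 49.052100
φ(d₁) = (1/√(2π))·e^{−d₁²/2} = 0.253386
ν = S·φ(d₁)·√T = 34.698771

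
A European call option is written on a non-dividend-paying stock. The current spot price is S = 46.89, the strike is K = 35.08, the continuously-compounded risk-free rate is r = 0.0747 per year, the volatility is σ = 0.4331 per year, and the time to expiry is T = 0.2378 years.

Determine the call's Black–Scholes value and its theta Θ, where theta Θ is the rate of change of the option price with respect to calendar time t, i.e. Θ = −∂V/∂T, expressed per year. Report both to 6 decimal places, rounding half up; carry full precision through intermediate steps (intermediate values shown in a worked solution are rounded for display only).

price = 12.700162
Θ = -4.793895

σ√T = 0.4331·√0.2378 = 0.211200
d₁ = (ln(S/K) + (r+σ²/2)T) / (σ√T) = (ln(46.89/35.08) + (0.0747+0.4331²/2)·0.2378) / 0.211200 = (0.290173 + 0.040066) / 0.211200 = 1.563634
d₂ = d₁ − σ√T = 1.563634 − 0.211200 = 1.352434
e^{−rT} = e^{−0.0747·0.2378} = 0.982393
N(d₁) = 0.941048,  N(d₂) = 0.911882
Call price V = S·N(d₁) − K·e^{−rT}·N(d₂) = 44.125752 − 31.425590 = 12.700162
φ(d₁) = (1/√(2π))·e^{−d₁²/2} = 0.117489
Θ = −S·φ(d₁)·σ/(2√T) − r·K·e^{−rT}·N(d₂) = −2.446403 − 2.347492 = -4.793895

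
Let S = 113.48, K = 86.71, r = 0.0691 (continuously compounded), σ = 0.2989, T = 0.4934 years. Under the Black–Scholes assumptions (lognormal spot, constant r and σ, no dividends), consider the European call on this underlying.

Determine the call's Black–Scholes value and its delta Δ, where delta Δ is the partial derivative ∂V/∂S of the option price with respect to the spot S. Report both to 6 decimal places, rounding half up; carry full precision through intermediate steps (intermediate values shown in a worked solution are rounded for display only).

price = 30.354871
Δ = 0.939293

σ√T = 0.2989·√0.4934 = 0.209955
d₁ = (ln(S/K) + (r+σ²/2)T) / (σ√T) = (ln(113.48/86.71) + (0.0691+0.2989²/2)·0.4934) / 0.209955 = (0.269057 + 0.056134) / 0.209955 = 1.548867
d₂ = d₁ − σ√T = 1.548867 − 0.209955 = 1.338912
e^{−rT} = e^{−0.0691·0.4934} = 0.966481
N(d₁) = 0.939293,  N(d₂) = 0.909700
Call price V = S·N(d₁) − K·e^{−rT}·N(d₂) = 106.590986 − 76.236115 = 30.354871
Δ = N(d₁) = 0.939293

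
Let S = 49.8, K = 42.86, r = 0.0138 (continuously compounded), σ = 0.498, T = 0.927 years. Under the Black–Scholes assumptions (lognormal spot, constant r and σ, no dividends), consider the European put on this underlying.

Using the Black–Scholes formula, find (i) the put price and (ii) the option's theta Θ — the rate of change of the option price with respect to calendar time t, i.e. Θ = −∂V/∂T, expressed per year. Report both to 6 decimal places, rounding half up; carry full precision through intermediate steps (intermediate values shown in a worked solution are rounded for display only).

price = 5.471847
Θ = -4.075342

σ√T = 0.498·√0.927 = 0.479479
d₁ = (ln(S/K) + (r+σ²/2)T) / (σ√T) = (ln(49.8/42.86) + (0.0138+0.498²/2)·0.927) / 0.479479 = (0.150076 + 0.127742) / 0.479479 = 0.579418
d₂ = d₁ − σ√T = 0.579418 − 0.479479 = 0.099939
e^{−rT} = e^{−0.0138·0.927} = 0.987289
N(−d₁) = 0.281154,  N(−d₂) = 0.460196
Put price V = K·e^{−rT}·N(−d₂) − S·N(−d₁) = 19.473298 − 14.001451 = 5.471847
φ(d₁) = (1/√(2π))·e^{−d₁²/2} = 0.337294
Θ = −S·φ(d₁)·σ/(2√T) + r·K·e^{−rT}·N(−d₂) = −4.344073 + 0.268732 = -4.075342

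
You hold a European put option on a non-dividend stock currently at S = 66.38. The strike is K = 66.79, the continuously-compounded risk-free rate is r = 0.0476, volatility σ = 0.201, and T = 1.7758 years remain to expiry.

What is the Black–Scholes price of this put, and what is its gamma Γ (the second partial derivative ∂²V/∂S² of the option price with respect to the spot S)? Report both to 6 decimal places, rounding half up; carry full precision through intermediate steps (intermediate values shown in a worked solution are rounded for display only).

σ√T = 0.201·√1.7758 = 0.267851
d₁ = (ln(S/K) + (r+σ²/2)T) / (σ√T) = (ln(66.38/66.79) + (0.0476+0.201²/2)·1.7758) / 0.267851 = (-0.006158 + 0.120400) / 0.267851 = 0.426516
d₂ = d₁ − σ√T = 0.426516 − 0.267851 = 0.158665
e^{−rT} = e^{−0.0476·1.7758} = 0.918946
N(−d₁) = 0.334866,  N(−d₂) = 0.436967
Put price V = K·e^{−rT}·N(−d₂) − S·N(−d₁) = 26.819430 − 22.228412 = 4.591018
φ(d₁) = (1/√(2π))·e^{−d₁²/2} = 0.364257
Γ = φ(d₁) / (S·σ·√T) = 0.020487

price = 4.591018
Γ = 0.020487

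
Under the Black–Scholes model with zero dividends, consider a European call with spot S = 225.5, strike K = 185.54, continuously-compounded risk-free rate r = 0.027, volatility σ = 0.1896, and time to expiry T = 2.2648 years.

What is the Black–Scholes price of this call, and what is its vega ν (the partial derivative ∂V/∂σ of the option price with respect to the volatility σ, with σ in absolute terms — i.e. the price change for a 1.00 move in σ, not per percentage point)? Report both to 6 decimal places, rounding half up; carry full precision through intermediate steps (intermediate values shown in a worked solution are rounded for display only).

σ√T = 0.1896·√2.2648 = 0.285334
d₁ = (ln(S/K) + (r+σ²/2)T) / (σ√T) = (ln(225.5/185.54) + (0.027+0.1896²/2)·2.2648) / 0.285334 = (0.195050 + 0.101857) / 0.285334 = 1.040560
d₂ = d₁ − σ√T = 1.040560 − 0.285334 = 0.755226
e^{−rT} = e^{−0.027·2.2648} = 0.940683
N(d₁) = 0.850960,  N(d₂) = 0.774943
Call price V = S·N(d₁) − K·e^{−rT}·N(d₂) = 191.891501 − 135.254143 = 56.637359
φ(d₁) = (1/√(2π))·e^{−d₁²/2} = 0.232162
ν = S·φ(d₁)·√T = 78.786551

price = 56.637359
ν = 78.786551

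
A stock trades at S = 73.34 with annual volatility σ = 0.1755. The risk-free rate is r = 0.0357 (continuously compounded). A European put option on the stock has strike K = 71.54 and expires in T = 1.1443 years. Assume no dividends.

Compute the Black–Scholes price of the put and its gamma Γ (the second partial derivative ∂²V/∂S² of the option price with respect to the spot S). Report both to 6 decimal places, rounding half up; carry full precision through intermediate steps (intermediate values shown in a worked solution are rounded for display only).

σ√T = 0.1755·√1.1443 = 0.187736
d₁ = (ln(S/K) + (r+σ²/2)T) / (σ√T) = (ln(73.34/71.54) + (0.0357+0.1755²/2)·1.1443) / 0.187736 = (0.024849 + 0.058474) / 0.187736 = 0.443833
d₂ = d₁ − σ√T = 0.443833 − 0.187736 = 0.256097
e^{−rT} = e^{−0.0357·1.1443} = 0.959972
N(−d₁) = 0.328582,  N(−d₂) = 0.398938
Put price V = K·e^{−rT}·N(−d₂) − S·N(−d₁) = 27.397612 − 24.098184 = 3.299428
φ(d₁) = (1/√(2π))·e^{−d₁²/2} = 0.361522
Γ = φ(d₁) / (S·σ·√T) = 0.026257

price = 3.299428
Γ = 0.026257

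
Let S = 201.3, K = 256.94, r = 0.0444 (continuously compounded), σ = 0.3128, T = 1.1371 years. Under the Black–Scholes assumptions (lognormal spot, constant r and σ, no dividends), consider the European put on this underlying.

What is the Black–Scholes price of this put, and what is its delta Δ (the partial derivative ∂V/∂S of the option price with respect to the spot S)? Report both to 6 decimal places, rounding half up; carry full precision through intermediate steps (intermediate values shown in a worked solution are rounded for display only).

σ√T = 0.3128·√1.1371 = 0.333554
d₁ = (ln(S/K) + (r+σ²/2)T) / (σ√T) = (ln(201.3/256.94) + (0.0444+0.3128²/2)·1.1371) / 0.333554 = (-0.244046 + 0.106116) / 0.333554 = -0.413516
d₂ = d₁ − σ√T = -0.413516 − 0.333554 = -0.747070
e^{−rT} = e^{−0.0444·1.1371} = 0.950766
N(−d₁) = 0.660386,  N(−d₂) = 0.772489
Put price V = K·e^{−rT}·N(−d₂) − S·N(−d₁) = 188.711291 − 132.935645 = 55.775647
Δ = −N(−d₁) = -0.660386

price = 55.775647
Δ = -0.660386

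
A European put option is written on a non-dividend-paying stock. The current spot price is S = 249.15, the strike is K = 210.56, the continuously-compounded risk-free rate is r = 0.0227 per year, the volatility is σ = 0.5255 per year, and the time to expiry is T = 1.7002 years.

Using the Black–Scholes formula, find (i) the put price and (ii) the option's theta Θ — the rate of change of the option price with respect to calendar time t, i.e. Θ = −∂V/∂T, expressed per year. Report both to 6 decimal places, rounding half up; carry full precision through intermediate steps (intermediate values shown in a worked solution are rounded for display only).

price = 39.897645
Θ = -13.898638

σ√T = 0.5255·√1.7002 = 0.685208
d₁ = (ln(S/K) + (r+σ²/2)T) / (σ√T) = (ln(249.15/210.56) + (0.0227+0.5255²/2)·1.7002) / 0.685208 = (0.168284 + 0.273350) / 0.685208 = 0.644526
d₂ = d₁ − σ√T = 0.644526 − 0.685208 = -0.040683
e^{−rT} = e^{−0.0227·1.7002} = 0.962141
N(−d₁) = 0.259617,  N(−d₂) = 0.516226
Put price V = K·e^{−rT}·N(−d₂) − S·N(−d₁) = 104.581310 − 64.683665 = 39.897645
φ(d₁) = (1/√(2π))·e^{−d₁²/2} = 0.324119
Θ = −S·φ(d₁)·σ/(2√T) + r·K·e^{−rT}·N(−d₂) = −16.272634 + 2.373996 = -13.898638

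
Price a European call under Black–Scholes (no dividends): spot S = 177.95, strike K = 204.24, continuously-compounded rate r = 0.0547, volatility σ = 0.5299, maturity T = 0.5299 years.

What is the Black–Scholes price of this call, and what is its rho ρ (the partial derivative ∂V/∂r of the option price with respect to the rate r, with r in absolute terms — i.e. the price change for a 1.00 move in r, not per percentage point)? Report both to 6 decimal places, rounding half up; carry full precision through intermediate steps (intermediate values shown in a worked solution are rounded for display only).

σ√T = 0.5299·√0.5299 = 0.385737
d₁ = (ln(S/K) + (r+σ²/2)T) / (σ√T) = (ln(177.95/204.24) + (0.0547+0.5299²/2)·0.5299) / 0.385737 = (-0.137793 + 0.103382) / 0.385737 = -0.089209
d₂ = d₁ − σ√T = -0.089209 − 0.385737 = -0.474946
e^{−rT} = e^{−0.0547·0.5299} = 0.971431
N(d₁) = 0.464458,  N(d₂) = 0.317413
Call price V = S·N(d₁) − K·e^{−rT}·N(d₂) = 82.650270 − 62.976275 = 19.673995
ρ = K·T·e^{−rT}·N(d₂) = 33.371128

price = 19.673995
ρ = 33.371128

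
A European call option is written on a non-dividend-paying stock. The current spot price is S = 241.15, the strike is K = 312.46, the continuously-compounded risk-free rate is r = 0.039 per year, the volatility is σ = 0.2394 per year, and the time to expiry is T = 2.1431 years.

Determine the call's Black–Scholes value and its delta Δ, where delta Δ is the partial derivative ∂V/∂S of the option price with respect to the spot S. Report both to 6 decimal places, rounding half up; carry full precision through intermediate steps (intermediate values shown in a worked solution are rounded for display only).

σ√T = 0.2394·√2.1431 = 0.350466
d₁ = (ln(S/K) + (r+σ²/2)T) / (σ√T) = (ln(241.15/312.46) + (0.039+0.2394²/2)·2.1431) / 0.350466 = (-0.259057 + 0.144994) / 0.350466 = -0.325462
d₂ = d₁ − σ√T = -0.325462 − 0.350466 = -0.675928
e^{−rT} = e^{−0.039·2.1431} = 0.919817
N(d₁) = 0.372416,  N(d₂) = 0.249543
Call price V = S·N(d₁) − K·e^{−rT}·N(d₂) = 89.808017 − 71.720192 = 18.087825
Δ = N(d₁) = 0.372416

price = 18.087825
Δ = 0.372416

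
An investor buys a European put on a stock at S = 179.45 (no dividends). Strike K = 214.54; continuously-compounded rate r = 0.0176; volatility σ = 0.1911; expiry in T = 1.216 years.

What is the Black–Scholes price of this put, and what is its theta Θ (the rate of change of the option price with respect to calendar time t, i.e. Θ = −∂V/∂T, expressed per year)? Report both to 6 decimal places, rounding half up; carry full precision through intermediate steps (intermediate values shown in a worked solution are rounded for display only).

price = 35.933259
Θ = -2.085735

σ√T = 0.1911·√1.216 = 0.210731
d₁ = (ln(S/K) + (r+σ²/2)T) / (σ√T) = (ln(179.45/214.54) + (0.0176+0.1911²/2)·1.216) / 0.210731 = (-0.178600 + 0.043605) / 0.210731 = -0.640602
d₂ = d₁ − σ√T = -0.640602 − 0.210731 = -0.851332
e^{−rT} = e^{−0.0176·1.216} = 0.978826
N(−d₁) = 0.739109,  N(−d₂) = 0.802708
Put price V = K·e^{−rT}·N(−d₂) − S·N(−d₁) = 168.566404 − 132.633145 = 35.933259
φ(d₁) = (1/√(2π))·e^{−d₁²/2} = 0.324937
Θ = −S·φ(d₁)·σ/(2√T) + r·K·e^{−rT}·N(−d₂) = −5.052504 + 2.966769 = -2.085735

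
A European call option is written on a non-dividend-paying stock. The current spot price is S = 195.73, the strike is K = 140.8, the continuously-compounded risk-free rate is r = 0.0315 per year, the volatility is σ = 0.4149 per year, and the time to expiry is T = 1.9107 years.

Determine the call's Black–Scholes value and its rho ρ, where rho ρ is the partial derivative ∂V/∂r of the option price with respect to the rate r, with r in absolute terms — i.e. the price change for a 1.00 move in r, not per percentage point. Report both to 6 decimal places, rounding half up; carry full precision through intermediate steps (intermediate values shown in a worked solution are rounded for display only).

price = 76.512934
ρ = 165.329743

σ√T = 0.4149·√1.9107 = 0.573508
d₁ = (ln(S/K) + (r+σ²/2)T) / (σ√T) = (ln(195.73/140.8) + (0.0315+0.4149²/2)·1.9107) / 0.573508 = (0.329396 + 0.224643) / 0.573508 = 0.966052
d₂ = d₁ − σ√T = 0.966052 − 0.573508 = 0.392543
e^{−rT} = e^{−0.0315·1.9107} = 0.941588
N(d₁) = 0.832991,  N(d₂) = 0.652672
Call price V = S·N(d₁) − K·e^{−rT}·N(d₂) = 163.041297 − 86.528363 = 76.512934
ρ = K·T·e^{−rT}·N(d₂) = 165.329743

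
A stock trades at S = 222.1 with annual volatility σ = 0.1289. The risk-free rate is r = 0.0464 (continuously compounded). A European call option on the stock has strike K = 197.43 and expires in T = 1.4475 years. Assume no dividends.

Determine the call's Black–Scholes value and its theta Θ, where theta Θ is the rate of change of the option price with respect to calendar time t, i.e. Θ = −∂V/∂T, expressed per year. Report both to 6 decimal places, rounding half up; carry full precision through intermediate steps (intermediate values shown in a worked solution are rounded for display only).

σ√T = 0.1289·√1.4475 = 0.155082
d₁ = (ln(S/K) + (r+σ²/2)T) / (σ√T) = (ln(222.1/197.43) + (0.0464+0.1289²/2)·1.4475) / 0.155082 = (0.117744 + 0.079189) / 0.155082 = 1.269861
d₂ = d₁ − σ√T = 1.269861 − 0.155082 = 1.114778
e^{−rT} = e^{−0.0464·1.4475} = 0.935042
N(d₁) = 0.897933,  N(d₂) = 0.867527
Call price V = S·N(d₁) − K·e^{−rT}·N(d₂) = 199.430889 − 160.150146 = 39.280743
φ(d₁) = (1/√(2π))·e^{−d₁²/2} = 0.178135
Θ = −S·φ(d₁)·σ/(2√T) − r·K·e^{−rT}·N(d₂) = −2.119397 − 7.430967 = -9.550364

price = 39.280743
Θ = -9.550364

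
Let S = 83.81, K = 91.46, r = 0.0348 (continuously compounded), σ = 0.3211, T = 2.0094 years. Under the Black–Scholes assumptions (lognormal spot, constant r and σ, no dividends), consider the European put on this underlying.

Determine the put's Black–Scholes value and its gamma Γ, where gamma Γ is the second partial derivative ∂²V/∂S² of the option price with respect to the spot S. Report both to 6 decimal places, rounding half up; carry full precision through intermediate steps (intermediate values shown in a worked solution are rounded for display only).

price = 15.968427
Γ = 0.010272

σ√T = 0.3211·√2.0094 = 0.455170
d₁ = (ln(S/K) + (r+σ²/2)T) / (σ√T) = (ln(83.81/91.46) + (0.0348+0.3211²/2)·2.0094) / 0.455170 = (-0.087349 + 0.173517) / 0.455170 = 0.189309
d₂ = d₁ − σ√T = 0.189309 − 0.455170 = -0.265861
e^{−rT} = e^{−0.0348·2.0094} = 0.932462
N(−d₁) = 0.424926,  N(−d₂) = 0.604827
Put price V = K·e^{−rT}·N(−d₂) − S·N(−d₁) = 51.581433 − 35.613007 = 15.968427
φ(d₁) = (1/√(2π))·e^{−d₁²/2} = 0.391857
Γ = φ(d₁) / (S·σ·√T) = 0.010272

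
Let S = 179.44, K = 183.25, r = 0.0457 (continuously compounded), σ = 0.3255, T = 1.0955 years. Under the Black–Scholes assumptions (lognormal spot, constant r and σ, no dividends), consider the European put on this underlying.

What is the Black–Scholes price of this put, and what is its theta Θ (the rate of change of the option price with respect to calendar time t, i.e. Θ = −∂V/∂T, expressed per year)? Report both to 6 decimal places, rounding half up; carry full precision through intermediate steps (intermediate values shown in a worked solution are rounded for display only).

σ√T = 0.3255·√1.0955 = 0.340688
d₁ = (ln(S/K) + (r+σ²/2)T) / (σ√T) = (ln(179.44/183.25) + (0.0457+0.3255²/2)·1.0955) / 0.340688 = (-0.021010 + 0.108099) / 0.340688 = 0.255624
d₂ = d₁ − σ√T = 0.255624 − 0.340688 = -0.085064
e^{−rT} = e^{−0.0457·1.0955} = 0.951168
N(−d₁) = 0.399121,  N(−d₂) = 0.533895
Put price V = K·e^{−rT}·N(−d₂) − S·N(−d₁) = 93.058704 − 71.618189 = 21.440515
φ(d₁) = (1/√(2π))·e^{−d₁²/2} = 0.386119
Θ = −S·φ(d₁)·σ/(2√T) + r·K·e^{−rT}·N(−d₂) = −10.773453 + 4.252783 = -6.520670

price = 21.440515
Θ = -6.520670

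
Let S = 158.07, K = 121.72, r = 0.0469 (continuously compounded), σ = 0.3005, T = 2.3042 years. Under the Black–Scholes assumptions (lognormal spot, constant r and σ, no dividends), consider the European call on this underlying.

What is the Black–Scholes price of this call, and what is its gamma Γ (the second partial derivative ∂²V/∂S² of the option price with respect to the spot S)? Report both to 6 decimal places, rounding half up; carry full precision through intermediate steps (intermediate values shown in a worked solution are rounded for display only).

price = 55.792168
Γ = 0.003229

σ√T = 0.3005·√2.3042 = 0.456147
d₁ = (ln(S/K) + (r+σ²/2)T) / (σ√T) = (ln(158.07/121.72) + (0.0469+0.3005²/2)·2.3042) / 0.456147 = (0.261315 + 0.212102) / 0.456147 = 1.037860
d₂ = d₁ − σ√T = 1.037860 − 0.456147 = 0.581714
e^{−rT} = e^{−0.0469·2.3042} = 0.897567
N(d₁) = 0.850332,  N(d₂) = 0.719620
Call price V = S·N(d₁) − K·e^{−rT}·N(d₂) = 134.412048 − 78.619879 = 55.792168
φ(d₁) = (1/√(2π))·e^{−d₁²/2} = 0.232814
Γ = φ(d₁) / (S·σ·√T) = 0.003229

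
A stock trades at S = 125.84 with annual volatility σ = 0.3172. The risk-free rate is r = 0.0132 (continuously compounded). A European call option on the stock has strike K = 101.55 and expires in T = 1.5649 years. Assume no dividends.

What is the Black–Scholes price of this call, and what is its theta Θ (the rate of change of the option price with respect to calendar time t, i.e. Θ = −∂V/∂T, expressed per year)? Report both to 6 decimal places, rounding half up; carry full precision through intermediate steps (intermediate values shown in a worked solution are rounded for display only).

price = 33.866412
Θ = -5.513070

σ√T = 0.3172·√1.5649 = 0.396804
d₁ = (ln(S/K) + (r+σ²/2)T) / (σ√T) = (ln(125.84/101.55) + (0.0132+0.3172²/2)·1.5649) / 0.396804 = (0.214460 + 0.099384) / 0.396804 = 0.790928
d₂ = d₁ − σ√T = 0.790928 − 0.396804 = 0.394123
e^{−rT} = e^{−0.0132·1.5649} = 0.979555
N(d₁) = 0.785507,  N(d₂) = 0.653255
Call price V = S·N(d₁) − K·e^{−rT}·N(d₂) = 98.848183 − 64.981771 = 33.866412
φ(d₁) = (1/√(2π))·e^{−d₁²/2} = 0.291790
Θ = −S·φ(d₁)·σ/(2√T) − r·K·e^{−rT}·N(d₂) = −4.655311 − 0.857759 = -5.513070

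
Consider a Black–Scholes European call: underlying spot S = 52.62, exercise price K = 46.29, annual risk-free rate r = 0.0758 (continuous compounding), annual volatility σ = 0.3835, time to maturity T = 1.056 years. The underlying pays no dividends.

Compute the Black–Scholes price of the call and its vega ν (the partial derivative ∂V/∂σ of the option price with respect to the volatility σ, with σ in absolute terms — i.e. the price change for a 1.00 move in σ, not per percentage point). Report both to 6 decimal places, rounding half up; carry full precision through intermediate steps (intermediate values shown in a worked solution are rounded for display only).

σ√T = 0.3835·√1.056 = 0.394092
d₁ = (ln(S/K) + (r+σ²/2)T) / (σ√T) = (ln(52.62/46.29) + (0.0758+0.3835²/2)·1.056) / 0.394092 = (0.128170 + 0.157699) / 0.394092 = 0.725388
d₂ = d₁ − σ√T = 0.725388 − 0.394092 = 0.331296
e^{−rT} = e^{−0.0758·1.056} = 0.923075
N(d₁) = 0.765893,  N(d₂) = 0.629790
Call price V = S·N(d₁) − K·e^{−rT}·N(d₂) = 40.301283 − 26.910365 = 13.390918
φ(d₁) = (1/√(2π))·e^{−d₁²/2} = 0.306655
ν = S·φ(d₁)·√T = 16.581842

price = 13.390918
ν = 16.581842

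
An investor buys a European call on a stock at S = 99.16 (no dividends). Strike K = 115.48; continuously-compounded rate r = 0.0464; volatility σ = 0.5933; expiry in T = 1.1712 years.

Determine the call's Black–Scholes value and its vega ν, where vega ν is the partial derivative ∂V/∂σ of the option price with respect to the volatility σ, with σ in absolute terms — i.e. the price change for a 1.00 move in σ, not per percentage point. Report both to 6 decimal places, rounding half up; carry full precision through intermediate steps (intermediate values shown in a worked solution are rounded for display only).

price = 21.445060
ν = 42.209035

σ√T = 0.5933·√1.1712 = 0.642081
d₁ = (ln(S/K) + (r+σ²/2)T) / (σ√T) = (ln(99.16/115.48) + (0.0464+0.5933²/2)·1.1712) / 0.642081 = (-0.152363 + 0.260478) / 0.642081 = 0.168382
d₂ = d₁ − σ√T = 0.168382 − 0.642081 = -0.473699
e^{−rT} = e^{−0.0464·1.1712} = 0.947107
N(d₁) = 0.566859,  N(d₂) = 0.317857
Call price V = S·N(d₁) − K·e^{−rT}·N(d₂) = 56.209712 − 34.764652 = 21.445060
φ(d₁) = (1/√(2π))·e^{−d₁²/2} = 0.393327
ν = S·φ(d₁)·√T = 42.209035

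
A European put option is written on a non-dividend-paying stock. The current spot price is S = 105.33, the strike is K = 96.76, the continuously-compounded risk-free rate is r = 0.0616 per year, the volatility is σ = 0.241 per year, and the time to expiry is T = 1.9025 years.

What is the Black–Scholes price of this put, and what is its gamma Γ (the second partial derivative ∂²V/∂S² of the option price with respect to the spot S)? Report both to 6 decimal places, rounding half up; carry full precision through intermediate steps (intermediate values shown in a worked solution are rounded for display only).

price = 5.231251
Γ = 0.008444

σ√T = 0.241·√1.9025 = 0.332414
d₁ = (ln(S/K) + (r+σ²/2)T) / (σ√T) = (ln(105.33/96.76) + (0.0616+0.241²/2)·1.9025) / 0.332414 = (0.084865 + 0.172444) / 0.332414 = 0.774059
d₂ = d₁ − σ√T = 0.774059 − 0.332414 = 0.441645
e^{−rT} = e^{−0.0616·1.9025} = 0.889413
N(−d₁) = 0.219448,  N(−d₂) = 0.329373
Put price V = K·e^{−rT}·N(−d₂) − S·N(−d₁) = 28.345699 − 23.114448 = 5.231251
φ(d₁) = (1/√(2π))·e^{−d₁²/2} = 0.295667
Γ = φ(d₁) / (S·σ·√T) = 0.008444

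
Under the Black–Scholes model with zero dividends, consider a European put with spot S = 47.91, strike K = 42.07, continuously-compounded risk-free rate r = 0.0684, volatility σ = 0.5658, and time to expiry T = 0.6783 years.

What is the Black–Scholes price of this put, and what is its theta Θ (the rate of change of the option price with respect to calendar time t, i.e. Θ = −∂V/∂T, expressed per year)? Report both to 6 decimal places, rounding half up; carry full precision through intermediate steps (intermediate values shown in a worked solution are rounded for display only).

σ√T = 0.5658·√0.6783 = 0.465987
d₁ = (ln(S/K) + (r+σ²/2)T) / (σ√T) = (ln(47.91/42.07) + (0.0684+0.5658²/2)·0.6783) / 0.465987 = (0.129989 + 0.154968) / 0.465987 = 0.611513
d₂ = d₁ − σ√T = 0.611513 − 0.465987 = 0.145526
e^{−rT} = e^{−0.0684·0.6783} = 0.954664
N(−d₁) = 0.270430,  N(−d₂) = 0.442148
Put price V = K·e^{−rT}·N(−d₂) − S·N(−d₁) = 17.757862 − 12.956305 = 4.801557
φ(d₁) = (1/√(2π))·e^{−d₁²/2} = 0.330909
Θ = −S·φ(d₁)·σ/(2√T) + r·K·e^{−rT}·N(−d₂) = −5.445735 + 1.214638 = -4.231097

price = 4.801557
Θ = -4.231097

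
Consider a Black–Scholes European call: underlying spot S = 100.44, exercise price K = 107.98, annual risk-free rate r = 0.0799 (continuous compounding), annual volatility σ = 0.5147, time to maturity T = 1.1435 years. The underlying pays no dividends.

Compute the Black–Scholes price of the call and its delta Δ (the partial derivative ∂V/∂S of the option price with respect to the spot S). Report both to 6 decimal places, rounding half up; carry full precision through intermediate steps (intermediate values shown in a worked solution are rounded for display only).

σ√T = 0.5147·√1.1435 = 0.550392
d₁ = (ln(S/K) + (r+σ²/2)T) / (σ√T) = (ln(100.44/107.98) + (0.0799+0.5147²/2)·1.1435) / 0.550392 = (-0.072385 + 0.242831) / 0.550392 = 0.309681
d₂ = d₁ − σ√T = 0.309681 − 0.550392 = -0.240711
e^{−rT} = e^{−0.0799·1.1435} = 0.912684
N(d₁) = 0.621598,  N(d₂) = 0.404889
Call price V = S·N(d₁) − K·e^{−rT}·N(d₂) = 62.433321 − 39.902506 = 22.530815
Δ = N(d₁) = 0.621598

price = 22.530815
Δ = 0.621598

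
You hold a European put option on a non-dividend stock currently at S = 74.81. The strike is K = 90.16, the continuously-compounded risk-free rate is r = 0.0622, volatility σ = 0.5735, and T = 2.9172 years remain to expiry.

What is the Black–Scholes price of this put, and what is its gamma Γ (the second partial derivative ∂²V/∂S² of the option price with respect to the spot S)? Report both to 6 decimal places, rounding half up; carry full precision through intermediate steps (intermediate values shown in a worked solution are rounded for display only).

price = 28.373868
Γ = 0.004841

σ√T = 0.5735·√2.9172 = 0.979527
d₁ = (ln(S/K) + (r+σ²/2)T) / (σ√T) = (ln(74.81/90.16) + (0.0622+0.5735²/2)·2.9172) / 0.979527 = (-0.186634 + 0.661187) / 0.979527 = 0.484471
d₂ = d₁ − σ√T = 0.484471 − 0.979527 = -0.495056
e^{−rT} = e^{−0.0622·2.9172} = 0.834060
N(−d₁) = 0.314026,  N(−d₂) = 0.689720
Put price V = K·e^{−rT}·N(−d₂) − S·N(−d₁) = 51.866145 − 23.492277 = 28.373868
φ(d₁) = (1/√(2π))·e^{−d₁²/2} = 0.354767
Γ = φ(d₁) / (S·σ·√T) = 0.004841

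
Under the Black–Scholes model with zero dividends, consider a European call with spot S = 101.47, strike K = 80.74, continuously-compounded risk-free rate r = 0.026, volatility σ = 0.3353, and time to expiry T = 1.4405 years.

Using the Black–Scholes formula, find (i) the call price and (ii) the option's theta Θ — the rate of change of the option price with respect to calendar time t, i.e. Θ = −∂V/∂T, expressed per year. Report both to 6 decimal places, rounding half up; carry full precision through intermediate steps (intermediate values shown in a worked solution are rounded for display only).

price = 29.091500
Θ = -5.268532

σ√T = 0.3353·√1.4405 = 0.402430
d₁ = (ln(S/K) + (r+σ²/2)T) / (σ√T) = (ln(101.47/80.74) + (0.026+0.3353²/2)·1.4405) / 0.402430 = (0.228529 + 0.118428) / 0.402430 = 0.862155
d₂ = d₁ − σ√T = 0.862155 − 0.402430 = 0.459725
e^{−rT} = e^{−0.026·1.4405} = 0.963240
N(d₁) = 0.805699,  N(d₂) = 0.677143
Call price V = S·N(d₁) − K·e^{−rT}·N(d₂) = 81.754270 − 52.662770 = 29.091500
φ(d₁) = (1/√(2π))·e^{−d₁²/2} = 0.275107
Θ = −S·φ(d₁)·σ/(2√T) − r·K·e^{−rT}·N(d₂) = −3.899300 − 1.369232 = -5.268532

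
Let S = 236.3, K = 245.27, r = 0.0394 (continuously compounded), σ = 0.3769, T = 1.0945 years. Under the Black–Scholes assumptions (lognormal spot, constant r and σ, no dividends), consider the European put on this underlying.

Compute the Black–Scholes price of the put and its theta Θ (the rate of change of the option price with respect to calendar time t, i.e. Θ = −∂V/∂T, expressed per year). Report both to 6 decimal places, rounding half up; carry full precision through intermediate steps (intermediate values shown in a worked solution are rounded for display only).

σ√T = 0.3769·√1.0945 = 0.394307
d₁ = (ln(S/K) + (r+σ²/2)T) / (σ√T) = (ln(236.3/245.27) + (0.0394+0.3769²/2)·1.0945) / 0.394307 = (-0.037257 + 0.120862) / 0.394307 = 0.212030
d₂ = d₁ − σ√T = 0.212030 − 0.394307 = -0.182277
e^{−rT} = e^{−0.0394·1.0945} = 0.957793
N(−d₁) = 0.416042,  N(−d₂) = 0.572317
Put price V = K·e^{−rT}·N(−d₂) − S·N(−d₁) = 134.447613 − 98.310715 = 36.136899
φ(d₁) = (1/√(2π))·e^{−d₁²/2} = 0.390075
Θ = −S·φ(d₁)·σ/(2√T) + r·K·e^{−rT}·N(−d₂) = −16.603508 + 5.297236 = -11.306272

price = 36.136899
Θ = -11.306272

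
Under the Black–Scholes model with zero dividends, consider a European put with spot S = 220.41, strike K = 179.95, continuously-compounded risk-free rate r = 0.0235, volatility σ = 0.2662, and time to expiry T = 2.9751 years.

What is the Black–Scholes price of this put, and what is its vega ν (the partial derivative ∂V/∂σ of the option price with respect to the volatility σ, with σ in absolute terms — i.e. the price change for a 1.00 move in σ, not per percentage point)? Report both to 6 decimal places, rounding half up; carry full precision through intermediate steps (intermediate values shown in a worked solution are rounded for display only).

price = 14.829620
ν = 108.047660

σ√T = 0.2662·√2.9751 = 0.459154
d₁ = (ln(S/K) + (r+σ²/2)T) / (σ√T) = (ln(220.41/179.95) + (0.0235+0.2662²/2)·2.9751) / 0.459154 = (0.202810 + 0.175326) / 0.459154 = 0.823550
d₂ = d₁ − σ√T = 0.823550 − 0.459154 = 0.364396
e^{−rT} = e^{−0.0235·2.9751} = 0.932473
N(−d₁) = 0.205098,  N(−d₂) = 0.357781
Put price V = K·e^{−rT}·N(−d₂) − S·N(−d₁) = 60.035192 − 45.205572 = 14.829620
φ(d₁) = (1/√(2π))·e^{−d₁²/2} = 0.284206
ν = S·φ(d₁)·√T = 108.047660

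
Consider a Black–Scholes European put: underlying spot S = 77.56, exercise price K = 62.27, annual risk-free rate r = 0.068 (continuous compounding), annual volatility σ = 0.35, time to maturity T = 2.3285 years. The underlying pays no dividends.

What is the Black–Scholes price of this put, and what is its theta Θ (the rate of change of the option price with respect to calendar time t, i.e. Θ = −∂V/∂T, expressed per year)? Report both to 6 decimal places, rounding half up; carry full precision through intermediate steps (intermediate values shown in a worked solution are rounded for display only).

σ√T = 0.35·√2.3285 = 0.534080
d₁ = (ln(S/K) + (r+σ²/2)T) / (σ√T) = (ln(77.56/62.27) + (0.068+0.35²/2)·2.3285) / 0.534080 = (0.219572 + 0.300959) / 0.534080 = 0.974631
d₂ = d₁ − σ√T = 0.974631 − 0.534080 = 0.440551
e^{−rT} = e^{−0.068·2.3285} = 0.853561
N(−d₁) = 0.164872,  N(−d₂) = 0.329769
Put price V = K·e^{−rT}·N(−d₂) − S·N(−d₁) = 17.527638 − 12.787448 = 4.740189
φ(d₁) = (1/√(2π))·e^{−d₁²/2} = 0.248108
Θ = −S·φ(d₁)·σ/(2√T) + r·K·e^{−rT}·N(−d₂) = −2.206879 + 1.191879 = -1.014999

price = 4.740189
Θ = -1.014999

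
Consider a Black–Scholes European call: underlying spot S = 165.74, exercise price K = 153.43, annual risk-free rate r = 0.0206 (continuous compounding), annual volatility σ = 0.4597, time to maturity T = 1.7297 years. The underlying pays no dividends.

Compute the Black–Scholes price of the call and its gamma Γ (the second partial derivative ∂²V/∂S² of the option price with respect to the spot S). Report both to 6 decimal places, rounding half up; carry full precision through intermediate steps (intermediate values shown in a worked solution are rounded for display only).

price = 46.742043
Γ = 0.003533

σ√T = 0.4597·√1.7297 = 0.604589
d₁ = (ln(S/K) + (r+σ²/2)T) / (σ√T) = (ln(165.74/153.43) + (0.0206+0.4597²/2)·1.7297) / 0.604589 = (0.077176 + 0.218395) / 0.604589 = 0.488880
d₂ = d₁ − σ√T = 0.488880 − 0.604589 = -0.115708
e^{−rT} = e^{−0.0206·1.7297} = 0.964996
N(d₁) = 0.687537,  N(d₂) = 0.453942
Call price V = S·N(d₁) − K·e^{−rT}·N(d₂) = 113.952336 − 67.210293 = 46.742043
φ(d₁) = (1/√(2π))·e^{−d₁²/2} = 0.354006
Γ = φ(d₁) / (S·σ·√T) = 0.003533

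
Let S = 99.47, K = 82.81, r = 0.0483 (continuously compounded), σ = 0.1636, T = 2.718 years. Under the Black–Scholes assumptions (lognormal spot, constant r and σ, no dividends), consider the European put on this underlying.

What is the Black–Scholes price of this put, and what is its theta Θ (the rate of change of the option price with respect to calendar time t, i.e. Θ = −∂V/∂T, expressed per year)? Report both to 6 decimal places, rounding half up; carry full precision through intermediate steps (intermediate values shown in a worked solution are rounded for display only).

price = 1.369046
Θ = -0.314239

σ√T = 0.1636·√2.718 = 0.269717
d₁ = (ln(S/K) + (r+σ²/2)T) / (σ√T) = (ln(99.47/82.81) + (0.0483+0.1636²/2)·2.718) / 0.269717 = (0.183307 + 0.167653) / 0.269717 = 1.301218
d₂ = d₁ − σ√T = 1.301218 − 0.269717 = 1.031501
e^{−rT} = e^{−0.0483·2.718} = 0.876973
N(−d₁) = 0.096592,  N(−d₂) = 0.151153
Put price V = K·e^{−rT}·N(−d₂) − S·N(−d₁) = 10.977053 − 9.608007 = 1.369046
φ(d₁) = (1/√(2π))·e^{−d₁²/2} = 0.171097
Θ = −S·φ(d₁)·σ/(2√T) + r·K·e^{−rT}·N(−d₂) = −0.844431 + 0.530192 = -0.314239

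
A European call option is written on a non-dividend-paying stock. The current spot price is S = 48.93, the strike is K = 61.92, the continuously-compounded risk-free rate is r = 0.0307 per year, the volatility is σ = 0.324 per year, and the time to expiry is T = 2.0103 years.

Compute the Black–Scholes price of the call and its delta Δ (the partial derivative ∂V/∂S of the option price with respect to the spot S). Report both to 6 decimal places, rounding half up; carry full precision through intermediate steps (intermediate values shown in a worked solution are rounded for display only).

σ√T = 0.324·√2.0103 = 0.459384
d₁ = (ln(S/K) + (r+σ²/2)T) / (σ√T) = (ln(48.93/61.92) + (0.0307+0.324²/2)·2.0103) / 0.459384 = (-0.235453 + 0.167233) / 0.459384 = -0.148503
d₂ = d₁ − σ√T = -0.148503 − 0.459384 = -0.607886
e^{−rT} = e^{−0.0307·2.0103} = 0.940150
N(d₁) = 0.440973,  N(d₂) = 0.271631
Call price V = S·N(d₁) − K·e^{−rT}·N(d₂) = 21.576811 − 15.812772 = 5.764038
Δ = N(d₁) = 0.440973

price = 5.764038
Δ = 0.440973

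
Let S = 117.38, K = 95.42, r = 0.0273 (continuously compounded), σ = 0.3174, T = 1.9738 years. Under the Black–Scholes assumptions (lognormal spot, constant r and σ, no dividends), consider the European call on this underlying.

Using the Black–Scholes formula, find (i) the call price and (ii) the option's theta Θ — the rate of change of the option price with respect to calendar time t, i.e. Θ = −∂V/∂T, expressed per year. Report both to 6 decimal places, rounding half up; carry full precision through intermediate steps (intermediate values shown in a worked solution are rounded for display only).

σ√T = 0.3174·√1.9738 = 0.445922
d₁ = (ln(S/K) + (r+σ²/2)T) / (σ√T) = (ln(117.38/95.42) + (0.0273+0.3174²/2)·1.9738) / 0.445922 = (0.207128 + 0.153308) / 0.445922 = 0.808295
d₂ = d₁ − σ√T = 0.808295 − 0.445922 = 0.362373
e^{−rT} = e^{−0.0273·1.9738} = 0.947541
N(d₁) = 0.790540,  N(d₂) = 0.641463
Call price V = S·N(d₁) − K·e^{−rT}·N(d₂) = 92.793533 − 57.997526 = 34.796007
φ(d₁) = (1/√(2π))·e^{−d₁²/2} = 0.287766
Θ = −S·φ(d₁)·σ/(2√T) − r·K·e^{−rT}·N(d₂) = −3.815561 − 1.583332 = -5.398894

price = 34.796007
Θ = -5.398894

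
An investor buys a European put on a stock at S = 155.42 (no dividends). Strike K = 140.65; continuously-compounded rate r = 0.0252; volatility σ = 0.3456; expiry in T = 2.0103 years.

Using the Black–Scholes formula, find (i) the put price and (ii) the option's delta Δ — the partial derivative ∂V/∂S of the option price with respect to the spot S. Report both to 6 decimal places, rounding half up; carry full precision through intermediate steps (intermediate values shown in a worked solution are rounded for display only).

σ√T = 0.3456·√2.0103 = 0.490009
d₁ = (ln(S/K) + (r+σ²/2)T) / (σ√T) = (ln(155.42/140.65) + (0.0252+0.3456²/2)·2.0103) / 0.490009 = (0.099857 + 0.170714) / 0.490009 = 0.552175
d₂ = d₁ − σ√T = 0.552175 − 0.490009 = 0.062166
e^{−rT} = e^{−0.0252·2.0103} = 0.950602
N(−d₁) = 0.290414,  N(−d₂) = 0.475216
Put price V = K·e^{−rT}·N(−d₂) − S·N(−d₁) = 63.537360 − 45.136197 = 18.401163
Δ = −N(−d₁) = -0.290414

price = 18.401163
Δ = -0.290414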